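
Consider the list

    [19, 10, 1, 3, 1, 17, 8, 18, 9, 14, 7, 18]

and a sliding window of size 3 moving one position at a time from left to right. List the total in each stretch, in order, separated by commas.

30, 14, 5, 21, 26, 43, 35, 41, 30, 39

[19, 10, 1] → sum 30
[10, 1, 3] → sum 14
[1, 3, 1] → sum 5
[3, 1, 17] → sum 21
[1, 17, 8] → sum 26
[17, 8, 18] → sum 43
[8, 18, 9] → sum 35
[18, 9, 14] → sum 41
[9, 14, 7] → sum 30
[14, 7, 18] → sum 39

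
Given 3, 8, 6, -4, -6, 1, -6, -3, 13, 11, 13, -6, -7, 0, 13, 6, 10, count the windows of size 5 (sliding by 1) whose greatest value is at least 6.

[3, 8, 6, -4, -6] → max 8  ≥ 6 ✓
[8, 6, -4, -6, 1] → max 8  ≥ 6 ✓
[6, -4, -6, 1, -6] → max 6  ≥ 6 ✓
[-4, -6, 1, -6, -3] → max 1
[-6, 1, -6, -3, 13] → max 13  ≥ 6 ✓
[1, -6, -3, 13, 11] → max 13  ≥ 6 ✓
[-6, -3, 13, 11, 13] → max 13  ≥ 6 ✓
[-3, 13, 11, 13, -6] → max 13  ≥ 6 ✓
[13, 11, 13, -6, -7] → max 13  ≥ 6 ✓
[11, 13, -6, -7, 0] → max 13  ≥ 6 ✓
[13, -6, -7, 0, 13] → max 13  ≥ 6 ✓
[-6, -7, 0, 13, 6] → max 13  ≥ 6 ✓
[-7, 0, 13, 6, 10] → max 13  ≥ 6 ✓
12 windows satisfy the condition.

12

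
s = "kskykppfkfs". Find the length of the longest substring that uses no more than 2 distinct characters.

3

add k: window [k] (1 distinct), len 1
add s: window [k, s] (2 distinct), len 2
add k: window [k, s, k] (2 distinct), len 3
add y: window [k, y] (2 distinct), len 2
add k: window [k, y, k] (2 distinct), len 3
add p: window [k, p] (2 distinct), len 2
add p: window [k, p, p] (2 distinct), len 3
add f: window [p, p, f] (2 distinct), len 3
add k: window [f, k] (2 distinct), len 2
add f: window [f, k, f] (2 distinct), len 3
add s: window [f, s] (2 distinct), len 2
Longest length with ≤2 distinct: 3.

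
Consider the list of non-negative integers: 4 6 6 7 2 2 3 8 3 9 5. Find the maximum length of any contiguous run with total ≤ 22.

[4] sum 4 len 1
[4, 6] sum 10 len 2
[4, 6, 6] sum 16 len 3
[6, 6, 7] sum 19 len 3
[6, 6, 7, 2] sum 21 len 4
[6, 7, 2, 2] sum 17 len 4
[6, 7, 2, 2, 3] sum 20 len 5
[7, 2, 2, 3, 8] sum 22 len 5
[2, 2, 3, 8, 3] sum 18 len 5
[8, 3, 9] sum 20 len 3
[3, 9, 5] sum 17 len 3
Longest length seen: 5.

5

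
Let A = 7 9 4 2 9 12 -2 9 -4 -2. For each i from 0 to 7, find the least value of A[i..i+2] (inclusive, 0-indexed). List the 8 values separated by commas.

4, 2, 2, 2, -2, -2, -4, -4

7 9 4 → min 4
9 4 2 → min 2
4 2 9 → min 2
2 9 12 → min 2
9 12 -2 → min -2
12 -2 9 → min -2
-2 9 -4 → min -4
9 -4 -2 → min -4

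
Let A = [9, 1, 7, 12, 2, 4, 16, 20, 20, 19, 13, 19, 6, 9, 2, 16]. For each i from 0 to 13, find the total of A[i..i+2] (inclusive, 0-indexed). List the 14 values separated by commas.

(9, 1, 7) → sum 17
(1, 7, 12) → sum 20
(7, 12, 2) → sum 21
(12, 2, 4) → sum 18
(2, 4, 16) → sum 22
(4, 16, 20) → sum 40
(16, 20, 20) → sum 56
(20, 20, 19) → sum 59
(20, 19, 13) → sum 52
(19, 13, 19) → sum 51
(13, 19, 6) → sum 38
(19, 6, 9) → sum 34
(6, 9, 2) → sum 17
(9, 2, 16) → sum 27

17, 20, 21, 18, 22, 40, 56, 59, 52, 51, 38, 34, 17, 27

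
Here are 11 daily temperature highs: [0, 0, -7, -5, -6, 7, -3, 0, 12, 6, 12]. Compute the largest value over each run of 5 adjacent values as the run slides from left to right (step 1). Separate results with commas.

0, 7, 7, 7, 12, 12, 12

Sliding a size-5 window across the 11 values:
(0, 0, -7, -5, -6) → max 0
(0, -7, -5, -6, 7) → max 7
(-7, -5, -6, 7, -3) → max 7
(-5, -6, 7, -3, 0) → max 7
(-6, 7, -3, 0, 12) → max 12
(7, -3, 0, 12, 6) → max 12
(-3, 0, 12, 6, 12) → max 12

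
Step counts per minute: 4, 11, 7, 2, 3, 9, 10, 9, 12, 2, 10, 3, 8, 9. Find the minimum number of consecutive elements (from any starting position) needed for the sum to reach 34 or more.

4

add 4: running sum 4 < 34
add 11: running sum 15 < 34
add 7: running sum 22 < 34
add 2: running sum 24 < 34
add 3: running sum 27 < 34
end 5: [4, 11, 7, 2, 3, 9] sum 36, len 6
end 6: [11, 7, 2, 3, 9, 10] sum 42, len 6
end 7: [7, 2, 3, 9, 10, 9] sum 40, len 6
end 8: [9, 10, 9, 12] sum 40, len 4
end 9: [9, 10, 9, 12, 2] sum 42, len 5
end 10: [10, 9, 12, 2, 10] sum 43, len 5
end 11: [9, 12, 2, 10, 3] sum 36, len 5
end 12: [12, 2, 10, 3, 8] sum 35, len 5
end 13: [12, 2, 10, 3, 8, 9] sum 44, len 6
Shortest qualifying length: 4.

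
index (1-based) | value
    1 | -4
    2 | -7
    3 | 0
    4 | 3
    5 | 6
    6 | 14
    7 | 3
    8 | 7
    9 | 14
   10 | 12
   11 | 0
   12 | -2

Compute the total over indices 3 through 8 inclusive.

33

Elements at indices 3..8: 0, 3, 6, 14, 3, 7
sum(0, 3, 6, 14, 3, 7) = 33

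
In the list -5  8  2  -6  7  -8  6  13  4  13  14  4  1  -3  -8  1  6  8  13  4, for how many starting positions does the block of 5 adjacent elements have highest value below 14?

(-5, 8, 2, -6, 7) → max 8  < 14 ✓
(8, 2, -6, 7, -8) → max 8  < 14 ✓
(2, -6, 7, -8, 6) → max 7  < 14 ✓
(-6, 7, -8, 6, 13) → max 13  < 14 ✓
(7, -8, 6, 13, 4) → max 13  < 14 ✓
(-8, 6, 13, 4, 13) → max 13  < 14 ✓
(6, 13, 4, 13, 14) → max 14
(13, 4, 13, 14, 4) → max 14
(4, 13, 14, 4, 1) → max 14
(13, 14, 4, 1, -3) → max 14
(14, 4, 1, -3, -8) → max 14
(4, 1, -3, -8, 1) → max 4  < 14 ✓
(1, -3, -8, 1, 6) → max 6  < 14 ✓
(-3, -8, 1, 6, 8) → max 8  < 14 ✓
(-8, 1, 6, 8, 13) → max 13  < 14 ✓
(1, 6, 8, 13, 4) → max 13  < 14 ✓
11 windows satisfy the condition.

11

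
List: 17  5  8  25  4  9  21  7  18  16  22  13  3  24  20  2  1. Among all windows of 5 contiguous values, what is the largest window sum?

17 5 8 25 4 → sum 59
5 8 25 4 9 → sum 51
8 25 4 9 21 → sum 67
25 4 9 21 7 → sum 66
4 9 21 7 18 → sum 59
9 21 7 18 16 → sum 71
21 7 18 16 22 → sum 84
7 18 16 22 13 → sum 76
18 16 22 13 3 → sum 72
16 22 13 3 24 → sum 78
22 13 3 24 20 → sum 82
13 3 24 20 2 → sum 62
3 24 20 2 1 → sum 50
Largest of these is 84.

84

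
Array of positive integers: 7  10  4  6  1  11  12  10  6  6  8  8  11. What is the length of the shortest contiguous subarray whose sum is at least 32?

3

add 7: running sum 7 < 32
add 10: running sum 17 < 32
add 4: running sum 21 < 32
add 6: running sum 27 < 32
add 1: running sum 28 < 32
end 5: [10, 4, 6, 1, 11] sum 32, len 5
end 6: [4, 6, 1, 11, 12] sum 34, len 5
end 7: [11, 12, 10] sum 33, len 3
end 8: [11, 12, 10, 6] sum 39, len 4
end 9: [12, 10, 6, 6] sum 34, len 4
end 10: [12, 10, 6, 6, 8] sum 42, len 5
end 11: [10, 6, 6, 8, 8] sum 38, len 5
end 12: [6, 8, 8, 11] sum 33, len 4
Shortest qualifying length: 3.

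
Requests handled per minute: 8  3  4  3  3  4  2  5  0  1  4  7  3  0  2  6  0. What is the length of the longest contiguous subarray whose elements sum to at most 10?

4

Extend to the right; shrink from the left whenever the sum exceeds 10:
[8] sum 8 len 1
[3] sum 3 len 1
[3, 4] sum 7 len 2
[3, 4, 3] sum 10 len 3
[4, 3, 3] sum 10 len 3
[3, 3, 4] sum 10 len 3
[3, 4, 2] sum 9 len 3
[2, 5] sum 7 len 2
[2, 5, 0] sum 7 len 3
[2, 5, 0, 1] sum 8 len 4
[5, 0, 1, 4] sum 10 len 4
[7] sum 7 len 1
[7, 3] sum 10 len 2
[7, 3, 0] sum 10 len 3
[3, 0, 2] sum 5 len 3
[0, 2, 6] sum 8 len 3
[0, 2, 6, 0] sum 8 len 4
Longest length seen: 4.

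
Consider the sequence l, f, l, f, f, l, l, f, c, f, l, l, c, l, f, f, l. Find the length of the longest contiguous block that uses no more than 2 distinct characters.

8

Extend right; when distinct count exceeds 2, shrink from the left:
[l] 1 distinct, len 1
[l, f] 2 distinct, len 2
[l, f, l] 2 distinct, len 3
[l, f, l, f] 2 distinct, len 4
[l, f, l, f, f] 2 distinct, len 5
[l, f, l, f, f, l] 2 distinct, len 6
[l, f, l, f, f, l, l] 2 distinct, len 7
[l, f, l, f, f, l, l, f] 2 distinct, len 8
[f, c] 2 distinct, len 2
[f, c, f] 2 distinct, len 3
[f, l] 2 distinct, len 2
[f, l, l] 2 distinct, len 3
[l, l, c] 2 distinct, len 3
[l, l, c, l] 2 distinct, len 4
[l, f] 2 distinct, len 2
[l, f, f] 2 distinct, len 3
[l, f, f, l] 2 distinct, len 4
Longest length with ≤2 distinct: 8.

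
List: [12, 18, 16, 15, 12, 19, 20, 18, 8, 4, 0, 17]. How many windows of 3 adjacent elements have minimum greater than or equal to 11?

6

[12, 18, 16] → min 12  ≥ 11 ✓
[18, 16, 15] → min 15  ≥ 11 ✓
[16, 15, 12] → min 12  ≥ 11 ✓
[15, 12, 19] → min 12  ≥ 11 ✓
[12, 19, 20] → min 12  ≥ 11 ✓
[19, 20, 18] → min 18  ≥ 11 ✓
[20, 18, 8] → min 8
[18, 8, 4] → min 4
[8, 4, 0] → min 0
[4, 0, 17] → min 0
6 windows satisfy the condition.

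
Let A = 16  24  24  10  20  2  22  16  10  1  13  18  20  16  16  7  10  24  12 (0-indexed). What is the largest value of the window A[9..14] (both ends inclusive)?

20

Elements at indices 9..14: 1, 13, 18, 20, 16, 16
max(1, 13, 18, 20, 16, 16) = 20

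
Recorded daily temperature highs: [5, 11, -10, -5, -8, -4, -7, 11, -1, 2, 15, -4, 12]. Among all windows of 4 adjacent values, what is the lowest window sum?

5 11 -10 -5 → sum 1
11 -10 -5 -8 → sum -12
-10 -5 -8 -4 → sum -27
-5 -8 -4 -7 → sum -24
-8 -4 -7 11 → sum -8
-4 -7 11 -1 → sum -1
-7 11 -1 2 → sum 5
11 -1 2 15 → sum 27
-1 2 15 -4 → sum 12
2 15 -4 12 → sum 25
Lowest of these is -27.

-27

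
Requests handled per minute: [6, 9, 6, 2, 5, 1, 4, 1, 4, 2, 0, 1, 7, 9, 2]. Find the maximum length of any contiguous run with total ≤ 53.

14

Extend to the right; shrink from the left whenever the sum exceeds 53:
→ 6: sum 6, len 1
→ 9: sum 15, len 2
→ 6: sum 21, len 3
→ 2: sum 23, len 4
→ 5: sum 28, len 5
→ 1: sum 29, len 6
→ 4: sum 33, len 7
→ 1: sum 34, len 8
→ 4: sum 38, len 9
→ 2: sum 40, len 10
→ 0: sum 40, len 11
→ 1: sum 41, len 12
→ 7: sum 48, len 13
→ 9 (dropped 6): sum 51, len 13
→ 2: sum 53, len 14
Longest length seen: 14.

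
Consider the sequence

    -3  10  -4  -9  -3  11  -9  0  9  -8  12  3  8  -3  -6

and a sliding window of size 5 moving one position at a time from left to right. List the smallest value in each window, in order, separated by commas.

-9, -9, -9, -9, -9, -9, -9, -8, -8, -8, -6

(-3, 10, -4, -9, -3) → min -9
(10, -4, -9, -3, 11) → min -9
(-4, -9, -3, 11, -9) → min -9
(-9, -3, 11, -9, 0) → min -9
(-3, 11, -9, 0, 9) → min -9
(11, -9, 0, 9, -8) → min -9
(-9, 0, 9, -8, 12) → min -9
(0, 9, -8, 12, 3) → min -8
(9, -8, 12, 3, 8) → min -8
(-8, 12, 3, 8, -3) → min -8
(12, 3, 8, -3, -6) → min -6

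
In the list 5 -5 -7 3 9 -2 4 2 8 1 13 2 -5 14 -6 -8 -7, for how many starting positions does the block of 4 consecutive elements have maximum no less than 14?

5 -5 -7 3 → max 5
-5 -7 3 9 → max 9
-7 3 9 -2 → max 9
3 9 -2 4 → max 9
9 -2 4 2 → max 9
-2 4 2 8 → max 8
4 2 8 1 → max 8
2 8 1 13 → max 13
8 1 13 2 → max 13
1 13 2 -5 → max 13
13 2 -5 14 → max 14  ≥ 14 ✓
2 -5 14 -6 → max 14  ≥ 14 ✓
-5 14 -6 -8 → max 14  ≥ 14 ✓
14 -6 -8 -7 → max 14  ≥ 14 ✓
4 windows satisfy the condition.

4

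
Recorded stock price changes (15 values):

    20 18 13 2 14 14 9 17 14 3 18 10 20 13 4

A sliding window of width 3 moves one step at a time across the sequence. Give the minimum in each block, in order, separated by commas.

Sliding a size-3 window across the 15 values:
20 18 13 → min 13
18 13 2 → min 2
13 2 14 → min 2
2 14 14 → min 2
14 14 9 → min 9
14 9 17 → min 9
9 17 14 → min 9
17 14 3 → min 3
14 3 18 → min 3
3 18 10 → min 3
18 10 20 → min 10
10 20 13 → min 10
20 13 4 → min 4

13, 2, 2, 2, 9, 9, 9, 3, 3, 3, 10, 10, 4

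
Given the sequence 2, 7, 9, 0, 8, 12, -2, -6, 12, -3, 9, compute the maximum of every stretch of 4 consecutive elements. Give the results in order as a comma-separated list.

[2, 7, 9, 0] → max 9
[7, 9, 0, 8] → max 9
[9, 0, 8, 12] → max 12
[0, 8, 12, -2] → max 12
[8, 12, -2, -6] → max 12
[12, -2, -6, 12] → max 12
[-2, -6, 12, -3] → max 12
[-6, 12, -3, 9] → max 12

9, 9, 12, 12, 12, 12, 12, 12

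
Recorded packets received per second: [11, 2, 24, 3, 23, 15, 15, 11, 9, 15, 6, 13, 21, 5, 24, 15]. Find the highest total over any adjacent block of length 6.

11 2 24 3 23 15 → sum 78
2 24 3 23 15 15 → sum 82
24 3 23 15 15 11 → sum 91
3 23 15 15 11 9 → sum 76
23 15 15 11 9 15 → sum 88
15 15 11 9 15 6 → sum 71
15 11 9 15 6 13 → sum 69
11 9 15 6 13 21 → sum 75
9 15 6 13 21 5 → sum 69
15 6 13 21 5 24 → sum 84
6 13 21 5 24 15 → sum 84
Highest of these is 91.

91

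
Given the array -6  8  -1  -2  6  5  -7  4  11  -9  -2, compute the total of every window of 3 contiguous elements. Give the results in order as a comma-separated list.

1, 5, 3, 9, 4, 2, 8, 6, 0

[-6, 8, -1] → sum 1
[8, -1, -2] → sum 5
[-1, -2, 6] → sum 3
[-2, 6, 5] → sum 9
[6, 5, -7] → sum 4
[5, -7, 4] → sum 2
[-7, 4, 11] → sum 8
[4, 11, -9] → sum 6
[11, -9, -2] → sum 0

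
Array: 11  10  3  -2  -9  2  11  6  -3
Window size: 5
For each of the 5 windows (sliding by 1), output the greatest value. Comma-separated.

11, 10, 11, 11, 11

Sliding a size-5 window across the 9 values:
(11, 10, 3, -2, -9) → max 11
(10, 3, -2, -9, 2) → max 10
(3, -2, -9, 2, 11) → max 11
(-2, -9, 2, 11, 6) → max 11
(-9, 2, 11, 6, -3) → max 11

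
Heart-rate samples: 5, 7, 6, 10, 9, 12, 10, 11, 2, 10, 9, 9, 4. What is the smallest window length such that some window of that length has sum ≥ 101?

13

add 5: running sum 5 < 101
add 7: running sum 12 < 101
add 6: running sum 18 < 101
add 10: running sum 28 < 101
add 9: running sum 37 < 101
add 12: running sum 49 < 101
add 10: running sum 59 < 101
add 11: running sum 70 < 101
add 2: running sum 72 < 101
add 10: running sum 82 < 101
add 9: running sum 91 < 101
add 9: running sum 100 < 101
end 12: [5, 7, 6, 10, 9, 12, 10, 11, 2, 10, 9, 9, 4] sum 104, len 13
Shortest qualifying length: 13.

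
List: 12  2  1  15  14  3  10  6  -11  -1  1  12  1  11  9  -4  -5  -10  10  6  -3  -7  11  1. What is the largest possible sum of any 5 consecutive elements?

(12, 2, 1, 15, 14) → sum 44
(2, 1, 15, 14, 3) → sum 35
(1, 15, 14, 3, 10) → sum 43
(15, 14, 3, 10, 6) → sum 48
(14, 3, 10, 6, -11) → sum 22
(3, 10, 6, -11, -1) → sum 7
(10, 6, -11, -1, 1) → sum 5
(6, -11, -1, 1, 12) → sum 7
(-11, -1, 1, 12, 1) → sum 2
(-1, 1, 12, 1, 11) → sum 24
(1, 12, 1, 11, 9) → sum 34
(12, 1, 11, 9, -4) → sum 29
(1, 11, 9, -4, -5) → sum 12
(11, 9, -4, -5, -10) → sum 1
(9, -4, -5, -10, 10) → sum 0
(-4, -5, -10, 10, 6) → sum -3
(-5, -10, 10, 6, -3) → sum -2
(-10, 10, 6, -3, -7) → sum -4
(10, 6, -3, -7, 11) → sum 17
(6, -3, -7, 11, 1) → sum 8
Largest of these is 48.

48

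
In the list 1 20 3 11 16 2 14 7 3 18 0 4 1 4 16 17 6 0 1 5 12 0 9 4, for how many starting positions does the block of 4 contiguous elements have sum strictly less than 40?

17

[1, 20, 3, 11] → sum 35  < 40 ✓
[20, 3, 11, 16] → sum 50
[3, 11, 16, 2] → sum 32  < 40 ✓
[11, 16, 2, 14] → sum 43
[16, 2, 14, 7] → sum 39  < 40 ✓
[2, 14, 7, 3] → sum 26  < 40 ✓
[14, 7, 3, 18] → sum 42
[7, 3, 18, 0] → sum 28  < 40 ✓
[3, 18, 0, 4] → sum 25  < 40 ✓
[18, 0, 4, 1] → sum 23  < 40 ✓
[0, 4, 1, 4] → sum 9  < 40 ✓
[4, 1, 4, 16] → sum 25  < 40 ✓
[1, 4, 16, 17] → sum 38  < 40 ✓
[4, 16, 17, 6] → sum 43
[16, 17, 6, 0] → sum 39  < 40 ✓
[17, 6, 0, 1] → sum 24  < 40 ✓
[6, 0, 1, 5] → sum 12  < 40 ✓
[0, 1, 5, 12] → sum 18  < 40 ✓
[1, 5, 12, 0] → sum 18  < 40 ✓
[5, 12, 0, 9] → sum 26  < 40 ✓
[12, 0, 9, 4] → sum 25  < 40 ✓
17 windows satisfy the condition.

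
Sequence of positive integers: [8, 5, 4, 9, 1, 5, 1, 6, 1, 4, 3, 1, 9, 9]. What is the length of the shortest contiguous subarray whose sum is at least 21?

add 8: running sum 8 < 21
add 5: running sum 13 < 21
add 4: running sum 17 < 21
add 9: shortest ending here [8, 5, 4, 9] sum 26, len 4
add 1: shortest ending here [8, 5, 4, 9, 1] sum 27, len 5
add 5: shortest ending here [5, 4, 9, 1, 5] sum 24, len 5
add 1: shortest ending here [5, 4, 9, 1, 5, 1] sum 25, len 6
add 6: shortest ending here [9, 1, 5, 1, 6] sum 22, len 5
add 1: shortest ending here [9, 1, 5, 1, 6, 1] sum 23, len 6
add 4: shortest ending here [9, 1, 5, 1, 6, 1, 4] sum 27, len 7
add 3: shortest ending here [1, 5, 1, 6, 1, 4, 3] sum 21, len 7
add 1: shortest ending here [5, 1, 6, 1, 4, 3, 1] sum 21, len 7
add 9: shortest ending here [6, 1, 4, 3, 1, 9] sum 24, len 6
add 9: shortest ending here [3, 1, 9, 9] sum 22, len 4
Shortest qualifying length: 4.

4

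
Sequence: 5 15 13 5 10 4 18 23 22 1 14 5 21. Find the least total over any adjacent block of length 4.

5 15 13 5 → sum 38
15 13 5 10 → sum 43
13 5 10 4 → sum 32
5 10 4 18 → sum 37
10 4 18 23 → sum 55
4 18 23 22 → sum 67
18 23 22 1 → sum 64
23 22 1 14 → sum 60
22 1 14 5 → sum 42
1 14 5 21 → sum 41
Least of these is 32.

32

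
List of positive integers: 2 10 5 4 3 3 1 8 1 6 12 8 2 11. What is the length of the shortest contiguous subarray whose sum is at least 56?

11

add 2: running sum 2 < 56
add 10: running sum 12 < 56
add 5: running sum 17 < 56
add 4: running sum 21 < 56
add 3: running sum 24 < 56
add 3: running sum 27 < 56
add 1: running sum 28 < 56
add 8: running sum 36 < 56
add 1: running sum 37 < 56
add 6: running sum 43 < 56
add 12: running sum 55 < 56
add 8: shortest ending here [10, 5, 4, 3, 3, 1, 8, 1, 6, 12, 8] sum 61, len 11
add 2: shortest ending here [10, 5, 4, 3, 3, 1, 8, 1, 6, 12, 8, 2] sum 63, len 12
add 11: shortest ending here [4, 3, 3, 1, 8, 1, 6, 12, 8, 2, 11] sum 59, len 11
Shortest qualifying length: 11.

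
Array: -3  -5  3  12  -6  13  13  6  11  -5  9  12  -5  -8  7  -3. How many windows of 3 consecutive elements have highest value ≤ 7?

[-3, -5, 3] → max 3  ≤ 7 ✓
[-5, 3, 12] → max 12
[3, 12, -6] → max 12
[12, -6, 13] → max 13
[-6, 13, 13] → max 13
[13, 13, 6] → max 13
[13, 6, 11] → max 13
[6, 11, -5] → max 11
[11, -5, 9] → max 11
[-5, 9, 12] → max 12
[9, 12, -5] → max 12
[12, -5, -8] → max 12
[-5, -8, 7] → max 7  ≤ 7 ✓
[-8, 7, -3] → max 7  ≤ 7 ✓
3 windows satisfy the condition.

3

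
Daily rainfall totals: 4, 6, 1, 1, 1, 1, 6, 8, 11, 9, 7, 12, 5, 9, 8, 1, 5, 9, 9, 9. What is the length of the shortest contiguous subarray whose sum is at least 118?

Extend right; whenever the sum reaches 118, record the length and shrink from the left:
add 4: running sum 4 < 118
add 6: running sum 10 < 118
add 1: running sum 11 < 118
add 1: running sum 12 < 118
add 1: running sum 13 < 118
add 1: running sum 14 < 118
add 6: running sum 20 < 118
add 8: running sum 28 < 118
add 11: running sum 39 < 118
add 9: running sum 48 < 118
add 7: running sum 55 < 118
add 12: running sum 67 < 118
add 5: running sum 72 < 118
add 9: running sum 81 < 118
add 8: running sum 89 < 118
add 1: running sum 90 < 118
add 5: running sum 95 < 118
add 9: running sum 104 < 118
add 9: running sum 113 < 118
add 9: shortest ending here [6, 1, 1, 1, 1, 6, 8, 11, 9, 7, 12, 5, 9, 8, 1, 5, 9, 9, 9] sum 118, len 19
Shortest qualifying length: 19.

19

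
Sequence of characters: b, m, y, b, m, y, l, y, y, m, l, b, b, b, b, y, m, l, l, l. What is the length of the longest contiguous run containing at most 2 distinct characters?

add b: window [b] (1 distinct), len 1
add m: window [b, m] (2 distinct), len 2
add y: window [m, y] (2 distinct), len 2
add b: window [y, b] (2 distinct), len 2
add m: window [b, m] (2 distinct), len 2
add y: window [m, y] (2 distinct), len 2
add l: window [y, l] (2 distinct), len 2
add y: window [y, l, y] (2 distinct), len 3
add y: window [y, l, y, y] (2 distinct), len 4
add m: window [y, y, m] (2 distinct), len 3
add l: window [m, l] (2 distinct), len 2
add b: window [l, b] (2 distinct), len 2
add b: window [l, b, b] (2 distinct), len 3
add b: window [l, b, b, b] (2 distinct), len 4
add b: window [l, b, b, b, b] (2 distinct), len 5
add y: window [b, b, b, b, y] (2 distinct), len 5
add m: window [y, m] (2 distinct), len 2
add l: window [m, l] (2 distinct), len 2
add l: window [m, l, l] (2 distinct), len 3
add l: window [m, l, l, l] (2 distinct), len 4
Longest length with ≤2 distinct: 5.

5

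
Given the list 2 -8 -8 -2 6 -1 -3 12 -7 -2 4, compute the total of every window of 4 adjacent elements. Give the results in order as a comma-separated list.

[2, -8, -8, -2] → sum -16
[-8, -8, -2, 6] → sum -12
[-8, -2, 6, -1] → sum -5
[-2, 6, -1, -3] → sum 0
[6, -1, -3, 12] → sum 14
[-1, -3, 12, -7] → sum 1
[-3, 12, -7, -2] → sum 0
[12, -7, -2, 4] → sum 7

-16, -12, -5, 0, 14, 1, 0, 7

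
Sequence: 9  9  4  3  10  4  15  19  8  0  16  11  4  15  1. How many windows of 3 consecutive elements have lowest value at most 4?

12

[9, 9, 4] → min 4  ≤ 4 ✓
[9, 4, 3] → min 3  ≤ 4 ✓
[4, 3, 10] → min 3  ≤ 4 ✓
[3, 10, 4] → min 3  ≤ 4 ✓
[10, 4, 15] → min 4  ≤ 4 ✓
[4, 15, 19] → min 4  ≤ 4 ✓
[15, 19, 8] → min 8
[19, 8, 0] → min 0  ≤ 4 ✓
[8, 0, 16] → min 0  ≤ 4 ✓
[0, 16, 11] → min 0  ≤ 4 ✓
[16, 11, 4] → min 4  ≤ 4 ✓
[11, 4, 15] → min 4  ≤ 4 ✓
[4, 15, 1] → min 1  ≤ 4 ✓
12 windows satisfy the condition.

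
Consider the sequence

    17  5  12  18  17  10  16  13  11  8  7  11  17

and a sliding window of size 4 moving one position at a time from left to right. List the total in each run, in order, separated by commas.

52, 52, 57, 61, 56, 50, 48, 39, 37, 43

Sliding a size-4 window across the 13 values:
(17, 5, 12, 18) → sum 52
(5, 12, 18, 17) → sum 52
(12, 18, 17, 10) → sum 57
(18, 17, 10, 16) → sum 61
(17, 10, 16, 13) → sum 56
(10, 16, 13, 11) → sum 50
(16, 13, 11, 8) → sum 48
(13, 11, 8, 7) → sum 39
(11, 8, 7, 11) → sum 37
(8, 7, 11, 17) → sum 43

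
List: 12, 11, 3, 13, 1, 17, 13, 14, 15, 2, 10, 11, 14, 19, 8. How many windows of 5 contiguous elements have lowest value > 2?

[12, 11, 3, 13, 1] → min 1
[11, 3, 13, 1, 17] → min 1
[3, 13, 1, 17, 13] → min 1
[13, 1, 17, 13, 14] → min 1
[1, 17, 13, 14, 15] → min 1
[17, 13, 14, 15, 2] → min 2
[13, 14, 15, 2, 10] → min 2
[14, 15, 2, 10, 11] → min 2
[15, 2, 10, 11, 14] → min 2
[2, 10, 11, 14, 19] → min 2
[10, 11, 14, 19, 8] → min 8  > 2 ✓
1 window satisfy the condition.

1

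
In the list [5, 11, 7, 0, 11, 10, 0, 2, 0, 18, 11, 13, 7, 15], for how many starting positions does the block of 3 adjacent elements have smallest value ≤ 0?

8

5 11 7 → min 5
11 7 0 → min 0  ≤ 0 ✓
7 0 11 → min 0  ≤ 0 ✓
0 11 10 → min 0  ≤ 0 ✓
11 10 0 → min 0  ≤ 0 ✓
10 0 2 → min 0  ≤ 0 ✓
0 2 0 → min 0  ≤ 0 ✓
2 0 18 → min 0  ≤ 0 ✓
0 18 11 → min 0  ≤ 0 ✓
18 11 13 → min 11
11 13 7 → min 7
13 7 15 → min 7
8 windows satisfy the condition.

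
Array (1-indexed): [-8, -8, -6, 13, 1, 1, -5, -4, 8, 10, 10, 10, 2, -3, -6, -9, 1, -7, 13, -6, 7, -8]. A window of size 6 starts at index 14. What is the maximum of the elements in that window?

13

Elements at indices 14..19: -3, -6, -9, 1, -7, 13
max(-3, -6, -9, 1, -7, 13) = 13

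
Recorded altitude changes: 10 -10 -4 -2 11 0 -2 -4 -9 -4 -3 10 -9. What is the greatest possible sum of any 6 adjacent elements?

5

[10, -10, -4, -2, 11, 0] → sum 5
[-10, -4, -2, 11, 0, -2] → sum -7
[-4, -2, 11, 0, -2, -4] → sum -1
[-2, 11, 0, -2, -4, -9] → sum -6
[11, 0, -2, -4, -9, -4] → sum -8
[0, -2, -4, -9, -4, -3] → sum -22
[-2, -4, -9, -4, -3, 10] → sum -12
[-4, -9, -4, -3, 10, -9] → sum -19
Greatest of these is 5.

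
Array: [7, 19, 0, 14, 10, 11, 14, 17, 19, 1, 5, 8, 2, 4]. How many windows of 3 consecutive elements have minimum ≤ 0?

3

(7, 19, 0) → min 0  ≤ 0 ✓
(19, 0, 14) → min 0  ≤ 0 ✓
(0, 14, 10) → min 0  ≤ 0 ✓
(14, 10, 11) → min 10
(10, 11, 14) → min 10
(11, 14, 17) → min 11
(14, 17, 19) → min 14
(17, 19, 1) → min 1
(19, 1, 5) → min 1
(1, 5, 8) → min 1
(5, 8, 2) → min 2
(8, 2, 4) → min 2
3 windows satisfy the condition.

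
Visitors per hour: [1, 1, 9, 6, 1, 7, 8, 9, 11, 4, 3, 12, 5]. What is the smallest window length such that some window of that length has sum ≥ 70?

10

add 1: running sum 1 < 70
add 1: running sum 2 < 70
add 9: running sum 11 < 70
add 6: running sum 17 < 70
add 1: running sum 18 < 70
add 7: running sum 25 < 70
add 8: running sum 33 < 70
add 9: running sum 42 < 70
add 11: running sum 53 < 70
add 4: running sum 57 < 70
add 3: running sum 60 < 70
end 11: [9, 6, 1, 7, 8, 9, 11, 4, 3, 12] sum 70, len 10
end 12: [9, 6, 1, 7, 8, 9, 11, 4, 3, 12, 5] sum 75, len 11
Shortest qualifying length: 10.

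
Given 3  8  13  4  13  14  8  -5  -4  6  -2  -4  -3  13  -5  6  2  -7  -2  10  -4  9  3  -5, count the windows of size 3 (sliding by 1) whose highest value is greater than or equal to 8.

[3, 8, 13] → max 13  ≥ 8 ✓
[8, 13, 4] → max 13  ≥ 8 ✓
[13, 4, 13] → max 13  ≥ 8 ✓
[4, 13, 14] → max 14  ≥ 8 ✓
[13, 14, 8] → max 14  ≥ 8 ✓
[14, 8, -5] → max 14  ≥ 8 ✓
[8, -5, -4] → max 8  ≥ 8 ✓
[-5, -4, 6] → max 6
[-4, 6, -2] → max 6
[6, -2, -4] → max 6
[-2, -4, -3] → max -2
[-4, -3, 13] → max 13  ≥ 8 ✓
[-3, 13, -5] → max 13  ≥ 8 ✓
[13, -5, 6] → max 13  ≥ 8 ✓
[-5, 6, 2] → max 6
[6, 2, -7] → max 6
[2, -7, -2] → max 2
[-7, -2, 10] → max 10  ≥ 8 ✓
[-2, 10, -4] → max 10  ≥ 8 ✓
[10, -4, 9] → max 10  ≥ 8 ✓
[-4, 9, 3] → max 9  ≥ 8 ✓
[9, 3, -5] → max 9  ≥ 8 ✓
15 windows satisfy the condition.

15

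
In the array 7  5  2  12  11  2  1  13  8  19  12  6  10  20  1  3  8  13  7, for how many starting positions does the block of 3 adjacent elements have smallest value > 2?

[7, 5, 2] → min 2
[5, 2, 12] → min 2
[2, 12, 11] → min 2
[12, 11, 2] → min 2
[11, 2, 1] → min 1
[2, 1, 13] → min 1
[1, 13, 8] → min 1
[13, 8, 19] → min 8  > 2 ✓
[8, 19, 12] → min 8  > 2 ✓
[19, 12, 6] → min 6  > 2 ✓
[12, 6, 10] → min 6  > 2 ✓
[6, 10, 20] → min 6  > 2 ✓
[10, 20, 1] → min 1
[20, 1, 3] → min 1
[1, 3, 8] → min 1
[3, 8, 13] → min 3  > 2 ✓
[8, 13, 7] → min 7  > 2 ✓
7 windows satisfy the condition.

7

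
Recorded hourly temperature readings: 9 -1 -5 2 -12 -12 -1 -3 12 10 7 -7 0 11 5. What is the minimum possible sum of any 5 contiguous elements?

(9, -1, -5, 2, -12) → sum -7
(-1, -5, 2, -12, -12) → sum -28
(-5, 2, -12, -12, -1) → sum -28
(2, -12, -12, -1, -3) → sum -26
(-12, -12, -1, -3, 12) → sum -16
(-12, -1, -3, 12, 10) → sum 6
(-1, -3, 12, 10, 7) → sum 25
(-3, 12, 10, 7, -7) → sum 19
(12, 10, 7, -7, 0) → sum 22
(10, 7, -7, 0, 11) → sum 21
(7, -7, 0, 11, 5) → sum 16
Minimum of these is -28.

-28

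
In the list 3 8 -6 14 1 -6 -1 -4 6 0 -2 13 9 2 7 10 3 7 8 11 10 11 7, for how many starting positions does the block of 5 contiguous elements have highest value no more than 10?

6

(3, 8, -6, 14, 1) → max 14
(8, -6, 14, 1, -6) → max 14
(-6, 14, 1, -6, -1) → max 14
(14, 1, -6, -1, -4) → max 14
(1, -6, -1, -4, 6) → max 6  ≤ 10 ✓
(-6, -1, -4, 6, 0) → max 6  ≤ 10 ✓
(-1, -4, 6, 0, -2) → max 6  ≤ 10 ✓
(-4, 6, 0, -2, 13) → max 13
(6, 0, -2, 13, 9) → max 13
(0, -2, 13, 9, 2) → max 13
(-2, 13, 9, 2, 7) → max 13
(13, 9, 2, 7, 10) → max 13
(9, 2, 7, 10, 3) → max 10  ≤ 10 ✓
(2, 7, 10, 3, 7) → max 10  ≤ 10 ✓
(7, 10, 3, 7, 8) → max 10  ≤ 10 ✓
(10, 3, 7, 8, 11) → max 11
(3, 7, 8, 11, 10) → max 11
(7, 8, 11, 10, 11) → max 11
(8, 11, 10, 11, 7) → max 11
6 windows satisfy the condition.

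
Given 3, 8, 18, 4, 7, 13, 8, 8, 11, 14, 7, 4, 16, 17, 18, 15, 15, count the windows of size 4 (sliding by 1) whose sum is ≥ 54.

[3, 8, 18, 4] → sum 33
[8, 18, 4, 7] → sum 37
[18, 4, 7, 13] → sum 42
[4, 7, 13, 8] → sum 32
[7, 13, 8, 8] → sum 36
[13, 8, 8, 11] → sum 40
[8, 8, 11, 14] → sum 41
[8, 11, 14, 7] → sum 40
[11, 14, 7, 4] → sum 36
[14, 7, 4, 16] → sum 41
[7, 4, 16, 17] → sum 44
[4, 16, 17, 18] → sum 55  ≥ 54 ✓
[16, 17, 18, 15] → sum 66  ≥ 54 ✓
[17, 18, 15, 15] → sum 65  ≥ 54 ✓
3 windows satisfy the condition.

3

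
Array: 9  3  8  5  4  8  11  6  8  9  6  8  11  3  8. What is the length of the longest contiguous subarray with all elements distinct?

5

[9] len 1
[9, 3] len 2
[9, 3, 8] len 3
[9, 3, 8, 5] len 4
[9, 3, 8, 5, 4] len 5
[5, 4, 8] len 3
[5, 4, 8, 11] len 4
[5, 4, 8, 11, 6] len 5
[11, 6, 8] len 3
[11, 6, 8, 9] len 4
[8, 9, 6] len 3
[9, 6, 8] len 3
[9, 6, 8, 11] len 4
[9, 6, 8, 11, 3] len 5
[11, 3, 8] len 3
Longest all-distinct length: 5.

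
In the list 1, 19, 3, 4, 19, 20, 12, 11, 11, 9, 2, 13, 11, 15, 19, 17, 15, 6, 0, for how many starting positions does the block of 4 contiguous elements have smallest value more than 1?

(1, 19, 3, 4) → min 1
(19, 3, 4, 19) → min 3  > 1 ✓
(3, 4, 19, 20) → min 3  > 1 ✓
(4, 19, 20, 12) → min 4  > 1 ✓
(19, 20, 12, 11) → min 11  > 1 ✓
(20, 12, 11, 11) → min 11  > 1 ✓
(12, 11, 11, 9) → min 9  > 1 ✓
(11, 11, 9, 2) → min 2  > 1 ✓
(11, 9, 2, 13) → min 2  > 1 ✓
(9, 2, 13, 11) → min 2  > 1 ✓
(2, 13, 11, 15) → min 2  > 1 ✓
(13, 11, 15, 19) → min 11  > 1 ✓
(11, 15, 19, 17) → min 11  > 1 ✓
(15, 19, 17, 15) → min 15  > 1 ✓
(19, 17, 15, 6) → min 6  > 1 ✓
(17, 15, 6, 0) → min 0
14 windows satisfy the condition.

14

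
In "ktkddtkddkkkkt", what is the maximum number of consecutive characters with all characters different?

3

add k: [k] len 1
add t: [k, t] len 2
add k (repeat k, move left end past it): [t, k] len 2
add d: [t, k, d] len 3
add d (repeat d, move left end past it): [d] len 1
add t: [d, t] len 2
add k: [d, t, k] len 3
add d (repeat d, move left end past it): [t, k, d] len 3
add d (repeat d, move left end past it): [d] len 1
add k: [d, k] len 2
add k (repeat k, move left end past it): [k] len 1
add k (repeat k, move left end past it): [k] len 1
add k (repeat k, move left end past it): [k] len 1
add t: [k, t] len 2
Longest all-distinct length: 3.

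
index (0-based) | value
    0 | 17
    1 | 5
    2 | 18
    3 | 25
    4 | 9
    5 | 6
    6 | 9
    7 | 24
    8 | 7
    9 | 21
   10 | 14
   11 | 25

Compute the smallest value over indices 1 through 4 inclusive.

Elements at indices 1..4: 5, 18, 25, 9
min(5, 18, 25, 9) = 5

5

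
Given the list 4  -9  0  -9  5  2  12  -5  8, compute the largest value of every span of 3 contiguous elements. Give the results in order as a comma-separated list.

[4, -9, 0] → max 4
[-9, 0, -9] → max 0
[0, -9, 5] → max 5
[-9, 5, 2] → max 5
[5, 2, 12] → max 12
[2, 12, -5] → max 12
[12, -5, 8] → max 12

4, 0, 5, 5, 12, 12, 12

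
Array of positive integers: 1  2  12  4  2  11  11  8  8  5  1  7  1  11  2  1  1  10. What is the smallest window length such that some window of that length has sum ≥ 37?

4

Extend right; whenever the sum reaches 37, record the length and shrink from the left:
add 1: running sum 1 < 37
add 2: running sum 3 < 37
add 12: running sum 15 < 37
add 4: running sum 19 < 37
add 2: running sum 21 < 37
add 11: running sum 32 < 37
add 11: shortest ending here [12, 4, 2, 11, 11] sum 40, len 5
add 8: shortest ending here [12, 4, 2, 11, 11, 8] sum 48, len 6
add 8: shortest ending here [11, 11, 8, 8] sum 38, len 4
add 5: shortest ending here [11, 11, 8, 8, 5] sum 43, len 5
add 1: shortest ending here [11, 11, 8, 8, 5, 1] sum 44, len 6
add 7: shortest ending here [11, 8, 8, 5, 1, 7] sum 40, len 6
add 1: shortest ending here [11, 8, 8, 5, 1, 7, 1] sum 41, len 7
add 11: shortest ending here [8, 8, 5, 1, 7, 1, 11] sum 41, len 7
add 2: shortest ending here [8, 8, 5, 1, 7, 1, 11, 2] sum 43, len 8
add 1: shortest ending here [8, 8, 5, 1, 7, 1, 11, 2, 1] sum 44, len 9
add 1: shortest ending here [8, 5, 1, 7, 1, 11, 2, 1, 1] sum 37, len 9
add 10: shortest ending here [5, 1, 7, 1, 11, 2, 1, 1, 10] sum 39, len 9
Shortest qualifying length: 4.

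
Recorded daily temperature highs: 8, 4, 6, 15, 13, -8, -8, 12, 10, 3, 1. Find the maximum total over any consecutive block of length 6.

38

Each size-6 window and its sum:
8 4 6 15 13 -8 → sum 38
4 6 15 13 -8 -8 → sum 22
6 15 13 -8 -8 12 → sum 30
15 13 -8 -8 12 10 → sum 34
13 -8 -8 12 10 3 → sum 22
-8 -8 12 10 3 1 → sum 10
Maximum of these is 38.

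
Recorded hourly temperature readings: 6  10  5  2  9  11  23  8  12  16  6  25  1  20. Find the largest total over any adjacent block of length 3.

6 10 5 → sum 21
10 5 2 → sum 17
5 2 9 → sum 16
2 9 11 → sum 22
9 11 23 → sum 43
11 23 8 → sum 42
23 8 12 → sum 43
8 12 16 → sum 36
12 16 6 → sum 34
16 6 25 → sum 47
6 25 1 → sum 32
25 1 20 → sum 46
Largest of these is 47.

47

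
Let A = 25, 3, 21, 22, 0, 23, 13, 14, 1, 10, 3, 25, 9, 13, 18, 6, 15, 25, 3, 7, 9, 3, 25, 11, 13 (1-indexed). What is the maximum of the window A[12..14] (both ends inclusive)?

25

Elements at indices 12..14: 25, 9, 13
max(25, 9, 13) = 25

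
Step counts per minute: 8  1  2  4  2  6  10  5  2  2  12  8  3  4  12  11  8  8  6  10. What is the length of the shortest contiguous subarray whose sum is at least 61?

Extend right; whenever the sum reaches 61, record the length and shrink from the left:
add 8: running sum 8 < 61
add 1: running sum 9 < 61
add 2: running sum 11 < 61
add 4: running sum 15 < 61
add 2: running sum 17 < 61
add 6: running sum 23 < 61
add 10: running sum 33 < 61
add 5: running sum 38 < 61
add 2: running sum 40 < 61
add 2: running sum 42 < 61
add 12: running sum 54 < 61
add 8: shortest ending here [8, 1, 2, 4, 2, 6, 10, 5, 2, 2, 12, 8] sum 62, len 12
add 3: shortest ending here [8, 1, 2, 4, 2, 6, 10, 5, 2, 2, 12, 8, 3] sum 65, len 13
add 4: shortest ending here [1, 2, 4, 2, 6, 10, 5, 2, 2, 12, 8, 3, 4] sum 61, len 13
add 12: shortest ending here [6, 10, 5, 2, 2, 12, 8, 3, 4, 12] sum 64, len 10
add 11: shortest ending here [10, 5, 2, 2, 12, 8, 3, 4, 12, 11] sum 69, len 10
add 8: shortest ending here [2, 2, 12, 8, 3, 4, 12, 11, 8] sum 62, len 9
add 8: shortest ending here [12, 8, 3, 4, 12, 11, 8, 8] sum 66, len 8
add 6: shortest ending here [12, 8, 3, 4, 12, 11, 8, 8, 6] sum 72, len 9
add 10: shortest ending here [3, 4, 12, 11, 8, 8, 6, 10] sum 62, len 8
Shortest qualifying length: 8.

8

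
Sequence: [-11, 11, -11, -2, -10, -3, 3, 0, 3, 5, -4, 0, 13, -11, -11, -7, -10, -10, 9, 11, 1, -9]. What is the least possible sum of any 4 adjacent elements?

-39

(-11, 11, -11, -2) → sum -13
(11, -11, -2, -10) → sum -12
(-11, -2, -10, -3) → sum -26
(-2, -10, -3, 3) → sum -12
(-10, -3, 3, 0) → sum -10
(-3, 3, 0, 3) → sum 3
(3, 0, 3, 5) → sum 11
(0, 3, 5, -4) → sum 4
(3, 5, -4, 0) → sum 4
(5, -4, 0, 13) → sum 14
(-4, 0, 13, -11) → sum -2
(0, 13, -11, -11) → sum -9
(13, -11, -11, -7) → sum -16
(-11, -11, -7, -10) → sum -39
(-11, -7, -10, -10) → sum -38
(-7, -10, -10, 9) → sum -18
(-10, -10, 9, 11) → sum 0
(-10, 9, 11, 1) → sum 11
(9, 11, 1, -9) → sum 12
Least of these is -39.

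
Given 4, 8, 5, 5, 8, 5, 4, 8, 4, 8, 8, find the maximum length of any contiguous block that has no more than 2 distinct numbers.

Extend right; when distinct count exceeds 2, shrink from the left:
add 4: window [4] (1 distinct), len 1
add 8: window [4, 8] (2 distinct), len 2
add 5: window [8, 5] (2 distinct), len 2
add 5: window [8, 5, 5] (2 distinct), len 3
add 8: window [8, 5, 5, 8] (2 distinct), len 4
add 5: window [8, 5, 5, 8, 5] (2 distinct), len 5
add 4: window [5, 4] (2 distinct), len 2
add 8: window [4, 8] (2 distinct), len 2
add 4: window [4, 8, 4] (2 distinct), len 3
add 8: window [4, 8, 4, 8] (2 distinct), len 4
add 8: window [4, 8, 4, 8, 8] (2 distinct), len 5
Longest length with ≤2 distinct: 5.

5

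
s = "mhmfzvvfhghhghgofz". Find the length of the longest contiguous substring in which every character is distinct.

5

add m: [m] len 1
add h: [m, h] len 2
add m (repeat m, move left end past it): [h, m] len 2
add f: [h, m, f] len 3
add z: [h, m, f, z] len 4
add v: [h, m, f, z, v] len 5
add v (repeat v, move left end past it): [v] len 1
add f: [v, f] len 2
add h: [v, f, h] len 3
add g: [v, f, h, g] len 4
add h (repeat h, move left end past it): [g, h] len 2
add h (repeat h, move left end past it): [h] len 1
add g: [h, g] len 2
add h (repeat h, move left end past it): [g, h] len 2
add g (repeat g, move left end past it): [h, g] len 2
add o: [h, g, o] len 3
add f: [h, g, o, f] len 4
add z: [h, g, o, f, z] len 5
Longest all-distinct length: 5.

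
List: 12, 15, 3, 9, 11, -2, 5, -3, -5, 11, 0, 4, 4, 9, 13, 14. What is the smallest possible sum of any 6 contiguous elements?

(12, 15, 3, 9, 11, -2) → sum 48
(15, 3, 9, 11, -2, 5) → sum 41
(3, 9, 11, -2, 5, -3) → sum 23
(9, 11, -2, 5, -3, -5) → sum 15
(11, -2, 5, -3, -5, 11) → sum 17
(-2, 5, -3, -5, 11, 0) → sum 6
(5, -3, -5, 11, 0, 4) → sum 12
(-3, -5, 11, 0, 4, 4) → sum 11
(-5, 11, 0, 4, 4, 9) → sum 23
(11, 0, 4, 4, 9, 13) → sum 41
(0, 4, 4, 9, 13, 14) → sum 44
Smallest of these is 6.

6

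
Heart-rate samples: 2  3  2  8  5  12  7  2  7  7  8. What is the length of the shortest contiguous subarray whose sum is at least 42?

6

add 2: running sum 2 < 42
add 3: running sum 5 < 42
add 2: running sum 7 < 42
add 8: running sum 15 < 42
add 5: running sum 20 < 42
add 12: running sum 32 < 42
add 7: running sum 39 < 42
add 2: running sum 41 < 42
end 8: [2, 8, 5, 12, 7, 2, 7] sum 43, len 7
end 9: [8, 5, 12, 7, 2, 7, 7] sum 48, len 7
end 10: [12, 7, 2, 7, 7, 8] sum 43, len 6
Shortest qualifying length: 6.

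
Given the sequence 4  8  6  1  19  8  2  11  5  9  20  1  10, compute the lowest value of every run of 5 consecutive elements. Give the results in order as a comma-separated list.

1, 1, 1, 1, 2, 2, 2, 1, 1

Sliding a size-5 window across the 13 values:
(4, 8, 6, 1, 19) → min 1
(8, 6, 1, 19, 8) → min 1
(6, 1, 19, 8, 2) → min 1
(1, 19, 8, 2, 11) → min 1
(19, 8, 2, 11, 5) → min 2
(8, 2, 11, 5, 9) → min 2
(2, 11, 5, 9, 20) → min 2
(11, 5, 9, 20, 1) → min 1
(5, 9, 20, 1, 10) → min 1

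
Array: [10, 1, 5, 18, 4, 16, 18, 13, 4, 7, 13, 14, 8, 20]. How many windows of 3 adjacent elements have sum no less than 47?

1

[10, 1, 5] → sum 16
[1, 5, 18] → sum 24
[5, 18, 4] → sum 27
[18, 4, 16] → sum 38
[4, 16, 18] → sum 38
[16, 18, 13] → sum 47  ≥ 47 ✓
[18, 13, 4] → sum 35
[13, 4, 7] → sum 24
[4, 7, 13] → sum 24
[7, 13, 14] → sum 34
[13, 14, 8] → sum 35
[14, 8, 20] → sum 42
1 window satisfy the condition.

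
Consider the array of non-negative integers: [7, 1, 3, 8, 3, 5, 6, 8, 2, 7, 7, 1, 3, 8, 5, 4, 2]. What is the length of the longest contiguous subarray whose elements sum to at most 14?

3

[7] sum 7 len 1
[7, 1] sum 8 len 2
[7, 1, 3] sum 11 len 3
[1, 3, 8] sum 12 len 3
[3, 8, 3] sum 14 len 3
[3, 5] sum 8 len 2
[3, 5, 6] sum 14 len 3
[6, 8] sum 14 len 2
[8, 2] sum 10 len 2
[2, 7] sum 9 len 2
[7, 7] sum 14 len 2
[7, 1] sum 8 len 2
[7, 1, 3] sum 11 len 3
[1, 3, 8] sum 12 len 3
[8, 5] sum 13 len 2
[5, 4] sum 9 len 2
[5, 4, 2] sum 11 len 3
Longest length seen: 3.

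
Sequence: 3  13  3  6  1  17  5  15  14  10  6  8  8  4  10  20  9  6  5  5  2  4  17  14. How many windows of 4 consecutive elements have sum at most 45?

[3, 13, 3, 6] → sum 25  ≤ 45 ✓
[13, 3, 6, 1] → sum 23  ≤ 45 ✓
[3, 6, 1, 17] → sum 27  ≤ 45 ✓
[6, 1, 17, 5] → sum 29  ≤ 45 ✓
[1, 17, 5, 15] → sum 38  ≤ 45 ✓
[17, 5, 15, 14] → sum 51
[5, 15, 14, 10] → sum 44  ≤ 45 ✓
[15, 14, 10, 6] → sum 45  ≤ 45 ✓
[14, 10, 6, 8] → sum 38  ≤ 45 ✓
[10, 6, 8, 8] → sum 32  ≤ 45 ✓
[6, 8, 8, 4] → sum 26  ≤ 45 ✓
[8, 8, 4, 10] → sum 30  ≤ 45 ✓
[8, 4, 10, 20] → sum 42  ≤ 45 ✓
[4, 10, 20, 9] → sum 43  ≤ 45 ✓
[10, 20, 9, 6] → sum 45  ≤ 45 ✓
[20, 9, 6, 5] → sum 40  ≤ 45 ✓
[9, 6, 5, 5] → sum 25  ≤ 45 ✓
[6, 5, 5, 2] → sum 18  ≤ 45 ✓
[5, 5, 2, 4] → sum 16  ≤ 45 ✓
[5, 2, 4, 17] → sum 28  ≤ 45 ✓
[2, 4, 17, 14] → sum 37  ≤ 45 ✓
20 windows satisfy the condition.

20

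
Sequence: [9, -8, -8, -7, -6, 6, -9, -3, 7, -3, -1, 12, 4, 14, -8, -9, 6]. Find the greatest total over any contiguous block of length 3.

30

[9, -8, -8] → sum -7
[-8, -8, -7] → sum -23
[-8, -7, -6] → sum -21
[-7, -6, 6] → sum -7
[-6, 6, -9] → sum -9
[6, -9, -3] → sum -6
[-9, -3, 7] → sum -5
[-3, 7, -3] → sum 1
[7, -3, -1] → sum 3
[-3, -1, 12] → sum 8
[-1, 12, 4] → sum 15
[12, 4, 14] → sum 30
[4, 14, -8] → sum 10
[14, -8, -9] → sum -3
[-8, -9, 6] → sum -11
Greatest of these is 30.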